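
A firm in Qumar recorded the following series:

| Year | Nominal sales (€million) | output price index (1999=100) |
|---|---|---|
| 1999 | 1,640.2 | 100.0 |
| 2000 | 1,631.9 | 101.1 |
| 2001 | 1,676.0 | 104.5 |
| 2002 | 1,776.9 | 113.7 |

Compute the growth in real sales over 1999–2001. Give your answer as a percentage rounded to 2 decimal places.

-2.22%

Real sales 1999 = 1640.2/1.000 = 1640.20.
Real sales 2001 = 1676.0/1.045 = 1603.83.
Change = 1603.83/1640.20 − 1 = -0.0222.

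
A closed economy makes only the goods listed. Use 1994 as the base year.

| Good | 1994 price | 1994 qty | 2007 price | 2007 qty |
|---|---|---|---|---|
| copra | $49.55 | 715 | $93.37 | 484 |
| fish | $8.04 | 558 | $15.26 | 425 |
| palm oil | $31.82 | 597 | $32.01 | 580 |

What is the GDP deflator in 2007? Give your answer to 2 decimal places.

153.18

Nominal GDP 2007 = 93.37·484 + 15.26·425 + 32.01·580 = 70242.38.
Real GDP 2007 (at 1994 prices) = 49.55·484 + 8.04·425 + 31.82·580 = 45854.80.
Deflator = Nominal/Real × 100 = 70242.38/45854.80 × 100 = 153.184.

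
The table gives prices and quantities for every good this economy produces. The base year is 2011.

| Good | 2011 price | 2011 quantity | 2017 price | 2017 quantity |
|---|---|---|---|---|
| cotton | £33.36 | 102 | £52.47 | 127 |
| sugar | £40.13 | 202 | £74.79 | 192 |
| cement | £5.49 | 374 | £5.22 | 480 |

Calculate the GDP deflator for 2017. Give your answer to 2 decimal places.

Nominal GDP 2017 = 52.47·127 + 74.79·192 + 5.22·480 = 23528.97.
Real GDP 2017 (at 2011 prices) = 33.36·127 + 40.13·192 + 5.49·480 = 14576.88.
Deflator = Nominal/Real × 100 = 23528.97/14576.88 × 100 = 161.413.

161.41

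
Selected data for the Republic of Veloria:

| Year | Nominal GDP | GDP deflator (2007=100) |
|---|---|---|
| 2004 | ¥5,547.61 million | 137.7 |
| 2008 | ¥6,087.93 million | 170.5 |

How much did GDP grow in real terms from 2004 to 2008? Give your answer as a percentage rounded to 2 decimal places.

-11.37%

Real GDP 2004 = 5547.61 / 1.377 = 4028.77.
Real GDP 2008 = 6087.93 / 1.705 = 3570.63.
Real growth = 3570.63 / 4028.77 − 1 = -0.1137.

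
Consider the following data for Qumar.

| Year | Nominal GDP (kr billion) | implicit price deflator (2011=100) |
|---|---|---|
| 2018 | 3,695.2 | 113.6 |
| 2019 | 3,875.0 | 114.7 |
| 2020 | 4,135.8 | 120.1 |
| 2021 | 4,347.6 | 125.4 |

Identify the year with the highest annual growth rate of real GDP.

2019

2019: real = 3875.0/1.147 = 3378.38; growth vs 2018 (3252.82) = 3.86%.
2020: real = 4135.8/1.201 = 3443.63; growth vs 2019 (3378.38) = 1.93%.
2021: real = 4347.6/1.254 = 3466.99; growth vs 2020 (3443.63) = 0.68%.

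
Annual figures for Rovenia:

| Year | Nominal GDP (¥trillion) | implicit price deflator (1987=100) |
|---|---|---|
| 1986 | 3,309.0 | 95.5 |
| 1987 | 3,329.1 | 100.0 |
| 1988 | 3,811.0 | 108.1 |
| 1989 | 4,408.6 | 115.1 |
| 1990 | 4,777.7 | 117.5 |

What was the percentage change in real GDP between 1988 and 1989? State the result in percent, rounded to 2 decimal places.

8.65%

Real GDP 1988 = 3811.0/1.081 = 3525.44.
Real GDP 1989 = 4408.6/1.151 = 3830.23.
Change = 3830.23/3525.44 − 1 = 0.0865.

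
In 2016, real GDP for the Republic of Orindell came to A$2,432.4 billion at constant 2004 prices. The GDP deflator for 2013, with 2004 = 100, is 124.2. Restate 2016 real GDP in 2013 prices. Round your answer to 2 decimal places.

Real GDP in 2013 prices = Real GDP in 2004 prices × (P_2013/P_2004) = 2432.4 × 1.242 = 3021.04.

A$3,021.04 billion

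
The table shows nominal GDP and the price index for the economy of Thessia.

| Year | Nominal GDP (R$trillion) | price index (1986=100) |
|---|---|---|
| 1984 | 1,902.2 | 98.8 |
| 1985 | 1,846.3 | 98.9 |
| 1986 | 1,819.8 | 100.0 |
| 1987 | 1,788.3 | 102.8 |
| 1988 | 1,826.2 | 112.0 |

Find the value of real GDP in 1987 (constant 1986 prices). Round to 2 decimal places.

R$1,739.59 trillion

Real GDP 1987 = 1788.3 / 1.028 = 1739.59.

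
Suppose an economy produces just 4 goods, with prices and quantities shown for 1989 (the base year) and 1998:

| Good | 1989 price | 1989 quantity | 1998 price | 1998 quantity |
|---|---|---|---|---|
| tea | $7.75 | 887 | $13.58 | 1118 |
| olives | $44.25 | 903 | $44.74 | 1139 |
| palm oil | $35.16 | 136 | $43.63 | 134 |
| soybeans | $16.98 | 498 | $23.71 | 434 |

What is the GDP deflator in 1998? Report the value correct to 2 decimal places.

Nominal GDP 1998 = 13.58·1118 + 44.74·1139 + 43.63·134 + 23.71·434 = 82277.86.
Real GDP 1998 (at 1989 prices) = 7.75·1118 + 44.25·1139 + 35.16·134 + 16.98·434 = 71146.01.
Deflator = Nominal/Real × 100 = 82277.86/71146.01 × 100 = 115.646.

115.65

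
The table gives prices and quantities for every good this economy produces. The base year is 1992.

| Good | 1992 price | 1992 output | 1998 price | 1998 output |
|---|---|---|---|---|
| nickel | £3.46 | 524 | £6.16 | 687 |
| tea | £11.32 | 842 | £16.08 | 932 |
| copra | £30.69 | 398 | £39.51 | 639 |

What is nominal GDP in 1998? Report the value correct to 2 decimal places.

£44465.37

Nominal GDP 1998 = Σ (p_1998 × q_1998) = 6.16·687 + 16.08·932 + 39.51·639 = 44465.37.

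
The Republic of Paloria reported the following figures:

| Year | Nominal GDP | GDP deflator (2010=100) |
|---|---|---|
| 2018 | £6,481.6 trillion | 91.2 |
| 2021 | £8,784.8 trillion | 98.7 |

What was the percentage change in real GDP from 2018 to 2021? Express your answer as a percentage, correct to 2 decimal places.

Deflate each year: 2018 → 6481.6/0.912 = 7107.02; 2021 → 8784.8/0.987 = 8900.51.
So real GDP changed by 8900.51/7107.02 − 1 = 0.2524, i.e. 25.24%.

25.24%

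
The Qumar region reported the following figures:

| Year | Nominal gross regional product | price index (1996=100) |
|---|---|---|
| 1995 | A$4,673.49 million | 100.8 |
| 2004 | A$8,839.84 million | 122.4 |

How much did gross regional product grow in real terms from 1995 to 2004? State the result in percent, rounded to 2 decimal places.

55.77%

Deflate each year: 1995 → 4673.49/1.008 = 4636.40; 2004 → 8839.84/1.224 = 7222.09.
So real gross regional product changed by 7222.09/4636.40 − 1 = 0.5577, i.e. 55.77%.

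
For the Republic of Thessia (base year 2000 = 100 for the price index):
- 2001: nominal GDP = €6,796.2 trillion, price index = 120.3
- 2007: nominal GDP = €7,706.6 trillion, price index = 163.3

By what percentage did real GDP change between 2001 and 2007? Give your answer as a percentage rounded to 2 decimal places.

-16.46%

Deflate each year: 2001 → 6796.2/1.203 = 5649.38; 2007 → 7706.6/1.633 = 4719.29.
So real GDP changed by 4719.29/5649.38 − 1 = -0.1646, i.e. -16.46%.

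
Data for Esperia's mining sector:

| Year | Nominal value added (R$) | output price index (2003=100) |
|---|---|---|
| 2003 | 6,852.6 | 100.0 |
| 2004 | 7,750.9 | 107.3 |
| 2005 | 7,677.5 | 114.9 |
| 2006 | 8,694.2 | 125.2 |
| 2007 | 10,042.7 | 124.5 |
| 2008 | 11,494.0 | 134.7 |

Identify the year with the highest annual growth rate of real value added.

2004: real = 7750.9/1.073 = 7223.58; growth vs 2003 (6852.60) = 5.41%.
2005: real = 7677.5/1.149 = 6681.90; growth vs 2004 (7223.58) = -7.50%.
2006: real = 8694.2/1.252 = 6944.25; growth vs 2005 (6681.90) = 3.93%.
2007: real = 10042.7/1.245 = 8066.43; growth vs 2006 (6944.25) = 16.16%.
2008: real = 11494.0/1.347 = 8533.04; growth vs 2007 (8066.43) = 5.78%.

2007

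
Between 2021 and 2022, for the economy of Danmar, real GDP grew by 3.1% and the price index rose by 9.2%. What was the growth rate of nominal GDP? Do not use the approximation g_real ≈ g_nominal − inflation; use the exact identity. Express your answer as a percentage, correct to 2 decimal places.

12.59%

(1 + g_nom) = (1 + g_real)(1 + π) = 1.0310 × 1.0920 = 1.12585.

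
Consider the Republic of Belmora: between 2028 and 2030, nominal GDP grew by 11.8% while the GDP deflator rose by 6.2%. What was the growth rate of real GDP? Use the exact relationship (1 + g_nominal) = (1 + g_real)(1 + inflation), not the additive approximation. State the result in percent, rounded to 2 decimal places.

5.27%

(1 + g_nom) = (1 + g_real)(1 + π), so g_real = 1.1180 / 1.0620 − 1 = 0.05273.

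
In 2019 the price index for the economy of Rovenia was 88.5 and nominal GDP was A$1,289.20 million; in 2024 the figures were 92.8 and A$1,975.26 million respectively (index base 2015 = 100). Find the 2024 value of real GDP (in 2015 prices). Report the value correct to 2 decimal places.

Real GDP = Nominal / (price index/100) = 1975.26 / 0.928 = 2128.51.

A$2,128.51 million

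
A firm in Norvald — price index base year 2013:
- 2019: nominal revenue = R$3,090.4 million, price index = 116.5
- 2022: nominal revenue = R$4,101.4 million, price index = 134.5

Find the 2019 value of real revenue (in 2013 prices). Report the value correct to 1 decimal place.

Real revenue = Nominal / (price index/100) = 3090.4 / 1.165 = 2652.70.

R$2,652.7 million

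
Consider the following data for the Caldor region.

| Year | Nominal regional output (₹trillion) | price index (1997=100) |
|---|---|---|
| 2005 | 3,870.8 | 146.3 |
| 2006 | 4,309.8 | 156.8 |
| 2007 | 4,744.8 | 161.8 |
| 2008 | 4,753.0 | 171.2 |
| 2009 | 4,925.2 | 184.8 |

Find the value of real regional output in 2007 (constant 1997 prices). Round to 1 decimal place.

₹2,932.5 trillion

Real regional output 2007 = 4744.8 / 1.618 = 2932.51.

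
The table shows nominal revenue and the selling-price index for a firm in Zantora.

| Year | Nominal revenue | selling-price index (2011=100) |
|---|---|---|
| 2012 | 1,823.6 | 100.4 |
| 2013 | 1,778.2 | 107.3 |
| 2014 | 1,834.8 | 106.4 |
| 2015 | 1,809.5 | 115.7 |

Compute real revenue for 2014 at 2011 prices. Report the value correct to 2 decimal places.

1,724.44

Real revenue 2014 = 1834.8 / 1.064 = 1724.44.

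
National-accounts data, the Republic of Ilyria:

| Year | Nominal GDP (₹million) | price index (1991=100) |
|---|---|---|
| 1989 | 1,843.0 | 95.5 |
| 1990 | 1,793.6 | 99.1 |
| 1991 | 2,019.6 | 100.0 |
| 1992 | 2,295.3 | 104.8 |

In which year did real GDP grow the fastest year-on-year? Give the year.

1990: real = 1793.6/0.991 = 1809.89; growth vs 1989 (1929.84) = -6.22%.
1991: real = 2019.6/1.000 = 2019.60; growth vs 1990 (1809.89) = 11.59%.
1992: real = 2295.3/1.048 = 2190.17; growth vs 1991 (2019.60) = 8.45%.

1991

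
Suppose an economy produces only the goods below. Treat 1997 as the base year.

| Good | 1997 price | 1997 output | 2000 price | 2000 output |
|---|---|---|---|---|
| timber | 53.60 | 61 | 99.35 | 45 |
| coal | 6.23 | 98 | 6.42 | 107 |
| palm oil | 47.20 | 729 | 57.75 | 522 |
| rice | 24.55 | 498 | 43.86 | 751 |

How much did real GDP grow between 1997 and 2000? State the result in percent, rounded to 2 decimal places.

Real GDP 1997 = Nominal GDP 1997 = 53.60·61 + 6.23·98 + 47.20·729 + 24.55·498 = 50514.84.
Real GDP 2000 (at 1997 prices) = 53.60·45 + 6.23·107 + 47.20·522 + 24.55·751 = 46154.06.
Real growth = 46154.06/50514.84 − 1 = -0.0863.

-8.63%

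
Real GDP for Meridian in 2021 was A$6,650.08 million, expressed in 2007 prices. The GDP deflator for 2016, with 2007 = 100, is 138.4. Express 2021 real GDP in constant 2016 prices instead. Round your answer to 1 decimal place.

Real GDP in 2016 prices = Real GDP in 2007 prices × (P_2016/P_2007) = 6650.08 × 1.384 = 9203.71.

A$9,203.7 million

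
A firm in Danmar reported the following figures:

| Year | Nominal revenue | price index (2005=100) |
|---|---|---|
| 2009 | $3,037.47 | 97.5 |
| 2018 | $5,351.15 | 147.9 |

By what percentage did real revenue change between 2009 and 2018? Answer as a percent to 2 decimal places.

Real revenue 2009 = 3037.47 / 0.975 = 3115.35.
Real revenue 2018 = 5351.15 / 1.479 = 3618.09.
Real growth = 3618.09 / 3115.35 − 1 = 0.1614.

16.14%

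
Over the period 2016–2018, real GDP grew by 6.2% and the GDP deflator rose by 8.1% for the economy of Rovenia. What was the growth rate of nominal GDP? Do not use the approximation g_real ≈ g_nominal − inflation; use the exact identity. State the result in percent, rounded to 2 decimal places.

(1 + g_nom) = (1 + g_real)(1 + π) = 1.0620 × 1.0810 = 1.14802.

14.80%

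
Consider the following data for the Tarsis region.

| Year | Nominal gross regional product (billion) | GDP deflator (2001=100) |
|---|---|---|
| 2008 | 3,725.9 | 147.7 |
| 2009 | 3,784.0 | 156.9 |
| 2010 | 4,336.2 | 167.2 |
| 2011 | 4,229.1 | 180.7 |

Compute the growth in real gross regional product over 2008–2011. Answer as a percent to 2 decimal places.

Real gross regional product 2008 = 3725.9/1.477 = 2522.61.
Real gross regional product 2011 = 4229.1/1.807 = 2340.40.
Change = 2340.40/2522.61 − 1 = -0.0722.

-7.22%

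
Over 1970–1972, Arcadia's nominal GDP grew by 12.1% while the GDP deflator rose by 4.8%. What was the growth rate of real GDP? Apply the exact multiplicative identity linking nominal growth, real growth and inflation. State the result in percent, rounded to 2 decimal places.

6.97%

(1 + g_nom) = (1 + g_real)(1 + π), so g_real = 1.1210 / 1.0480 − 1 = 0.06966.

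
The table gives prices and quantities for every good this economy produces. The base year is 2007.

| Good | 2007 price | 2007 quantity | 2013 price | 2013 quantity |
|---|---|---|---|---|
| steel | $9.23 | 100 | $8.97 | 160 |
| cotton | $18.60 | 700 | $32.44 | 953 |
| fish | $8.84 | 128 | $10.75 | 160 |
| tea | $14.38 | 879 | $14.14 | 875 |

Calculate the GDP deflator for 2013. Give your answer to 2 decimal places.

139.89

Nominal GDP 2013 = 8.97·160 + 32.44·953 + 10.75·160 + 14.14·875 = 46443.02.
Real GDP 2013 (at 2007 prices) = 9.23·160 + 18.60·953 + 8.84·160 + 14.38·875 = 33199.50.
Deflator = Nominal/Real × 100 = 46443.02/33199.50 × 100 = 139.891.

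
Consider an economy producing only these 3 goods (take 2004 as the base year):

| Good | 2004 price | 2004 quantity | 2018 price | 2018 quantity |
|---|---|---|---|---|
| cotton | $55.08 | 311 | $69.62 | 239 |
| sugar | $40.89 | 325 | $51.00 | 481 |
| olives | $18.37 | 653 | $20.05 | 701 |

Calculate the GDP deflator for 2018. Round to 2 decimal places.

Nominal GDP 2018 = 69.62·239 + 51.00·481 + 20.05·701 = 55225.23.
Real GDP 2018 (at 2004 prices) = 55.08·239 + 40.89·481 + 18.37·701 = 45709.58.
Deflator = Nominal/Real × 100 = 55225.23/45709.58 × 100 = 120.818.

120.82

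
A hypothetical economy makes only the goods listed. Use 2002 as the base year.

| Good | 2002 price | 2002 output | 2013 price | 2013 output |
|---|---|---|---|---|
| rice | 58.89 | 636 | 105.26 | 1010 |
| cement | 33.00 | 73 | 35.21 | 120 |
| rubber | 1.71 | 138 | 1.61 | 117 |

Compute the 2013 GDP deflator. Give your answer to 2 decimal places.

Nominal GDP 2013 = 105.26·1010 + 35.21·120 + 1.61·117 = 110726.17.
Real GDP 2013 (at 2002 prices) = 58.89·1010 + 33.00·120 + 1.71·117 = 63638.97.
Deflator = Nominal/Real × 100 = 110726.17/63638.97 × 100 = 173.991.

173.99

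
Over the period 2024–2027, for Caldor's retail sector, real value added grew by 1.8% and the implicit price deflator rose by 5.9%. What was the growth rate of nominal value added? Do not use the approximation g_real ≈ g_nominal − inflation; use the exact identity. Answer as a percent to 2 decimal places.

7.81%

(1 + g_nom) = (1 + g_real)(1 + π) = 1.0180 × 1.0590 = 1.07806.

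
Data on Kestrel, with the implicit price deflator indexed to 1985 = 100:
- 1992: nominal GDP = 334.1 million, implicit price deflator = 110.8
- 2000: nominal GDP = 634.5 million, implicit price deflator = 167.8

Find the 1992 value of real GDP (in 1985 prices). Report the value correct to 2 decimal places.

301.53 million

Real GDP = Nominal / (implicit price deflator/100) = 334.1 / 1.108 = 301.53.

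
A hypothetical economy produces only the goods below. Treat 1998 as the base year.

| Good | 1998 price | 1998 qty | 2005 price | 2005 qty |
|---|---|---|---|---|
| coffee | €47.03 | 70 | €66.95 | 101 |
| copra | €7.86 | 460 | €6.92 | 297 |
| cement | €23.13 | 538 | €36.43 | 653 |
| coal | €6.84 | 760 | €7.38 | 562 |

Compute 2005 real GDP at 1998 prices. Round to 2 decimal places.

€26032.42

Real GDP 2005 = Σ (p_1998 × q_2005) = 47.03·101 + 7.86·297 + 23.13·653 + 6.84·562 = 26032.42.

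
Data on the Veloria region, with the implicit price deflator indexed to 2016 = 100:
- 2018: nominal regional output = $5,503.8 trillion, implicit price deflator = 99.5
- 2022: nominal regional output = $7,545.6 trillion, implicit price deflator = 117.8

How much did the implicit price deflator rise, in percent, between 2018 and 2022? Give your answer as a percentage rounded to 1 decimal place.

Price-level change = 117.8 / 99.5 − 1 = 0.1839.

18.4%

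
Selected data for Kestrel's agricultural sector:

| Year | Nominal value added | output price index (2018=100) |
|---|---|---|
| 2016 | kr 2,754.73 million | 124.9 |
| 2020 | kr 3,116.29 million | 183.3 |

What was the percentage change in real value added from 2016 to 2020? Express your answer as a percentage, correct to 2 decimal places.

Deflate each year: 2016 → 2754.73/1.249 = 2205.55; 2020 → 3116.29/1.833 = 1700.10.
So real value added changed by 1700.10/2205.55 − 1 = -0.2292, i.e. -22.92%.

-22.92%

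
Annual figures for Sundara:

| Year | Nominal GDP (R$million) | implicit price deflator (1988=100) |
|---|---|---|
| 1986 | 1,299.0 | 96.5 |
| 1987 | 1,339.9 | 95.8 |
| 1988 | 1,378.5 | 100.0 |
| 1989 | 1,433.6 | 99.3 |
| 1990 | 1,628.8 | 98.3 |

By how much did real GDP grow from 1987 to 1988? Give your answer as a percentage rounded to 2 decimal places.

Real GDP 1987 = 1339.9/0.958 = 1398.64.
Real GDP 1988 = 1378.5/1.000 = 1378.50.
Change = 1378.50/1398.64 − 1 = -0.0144.

-1.44%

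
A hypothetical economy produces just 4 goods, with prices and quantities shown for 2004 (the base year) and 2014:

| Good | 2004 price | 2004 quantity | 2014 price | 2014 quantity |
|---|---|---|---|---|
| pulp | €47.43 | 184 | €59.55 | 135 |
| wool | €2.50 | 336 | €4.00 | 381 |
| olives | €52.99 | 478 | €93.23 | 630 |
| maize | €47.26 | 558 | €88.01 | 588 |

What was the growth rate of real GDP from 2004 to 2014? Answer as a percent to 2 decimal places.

Real GDP 2004 = Nominal GDP 2004 = 47.43·184 + 2.50·336 + 52.99·478 + 47.26·558 = 61267.42.
Real GDP 2014 (at 2004 prices) = 47.43·135 + 2.50·381 + 52.99·630 + 47.26·588 = 68528.13.
Real growth = 68528.13/61267.42 − 1 = 0.1185.

11.85%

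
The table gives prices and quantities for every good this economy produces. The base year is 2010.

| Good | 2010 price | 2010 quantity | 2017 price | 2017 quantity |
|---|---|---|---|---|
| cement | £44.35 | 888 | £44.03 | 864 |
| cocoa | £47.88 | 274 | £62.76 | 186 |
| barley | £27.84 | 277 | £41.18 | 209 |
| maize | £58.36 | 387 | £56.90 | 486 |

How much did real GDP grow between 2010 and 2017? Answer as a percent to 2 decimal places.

Real GDP 2010 = Nominal GDP 2010 = 44.35·888 + 47.88·274 + 27.84·277 + 58.36·387 = 82798.92.
Real GDP 2017 (at 2010 prices) = 44.35·864 + 47.88·186 + 27.84·209 + 58.36·486 = 81405.60.
Real growth = 81405.60/82798.92 − 1 = -0.0168.

-1.68%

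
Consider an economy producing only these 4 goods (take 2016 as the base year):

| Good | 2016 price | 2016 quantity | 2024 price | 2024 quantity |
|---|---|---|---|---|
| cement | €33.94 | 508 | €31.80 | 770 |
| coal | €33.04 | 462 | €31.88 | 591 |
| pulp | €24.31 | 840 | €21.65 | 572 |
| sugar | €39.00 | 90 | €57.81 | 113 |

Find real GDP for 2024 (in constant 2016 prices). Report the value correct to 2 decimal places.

Real GDP 2024 = Σ (p_2016 × q_2024) = 33.94·770 + 33.04·591 + 24.31·572 + 39.00·113 = 63972.76.

€63972.76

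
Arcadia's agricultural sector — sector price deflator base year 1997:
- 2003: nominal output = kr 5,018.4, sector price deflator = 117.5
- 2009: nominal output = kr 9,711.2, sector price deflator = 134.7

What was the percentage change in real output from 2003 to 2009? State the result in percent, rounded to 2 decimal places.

Real output 2003 = 5018.4 / 1.175 = 4270.98.
Real output 2009 = 9711.2 / 1.347 = 7209.50.
Real growth = 7209.50 / 4270.98 − 1 = 0.6880.

68.80%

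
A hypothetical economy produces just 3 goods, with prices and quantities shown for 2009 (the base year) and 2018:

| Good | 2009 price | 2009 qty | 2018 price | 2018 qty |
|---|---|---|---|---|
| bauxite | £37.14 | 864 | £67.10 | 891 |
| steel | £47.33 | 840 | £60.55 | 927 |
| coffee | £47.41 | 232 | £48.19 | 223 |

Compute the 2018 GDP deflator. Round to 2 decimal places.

144.69

Nominal GDP 2018 = 67.10·891 + 60.55·927 + 48.19·223 = 126662.32.
Real GDP 2018 (at 2009 prices) = 37.14·891 + 47.33·927 + 47.41·223 = 87539.08.
Deflator = Nominal/Real × 100 = 126662.32/87539.08 × 100 = 144.692.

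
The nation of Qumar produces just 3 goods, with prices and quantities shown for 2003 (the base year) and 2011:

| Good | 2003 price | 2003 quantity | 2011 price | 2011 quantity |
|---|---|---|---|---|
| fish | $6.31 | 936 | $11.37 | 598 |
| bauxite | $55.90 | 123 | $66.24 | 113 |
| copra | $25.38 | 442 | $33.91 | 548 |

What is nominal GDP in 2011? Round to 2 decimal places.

$32867.06

Nominal GDP 2011 = Σ (p_2011 × q_2011) = 11.37·598 + 66.24·113 + 33.91·548 = 32867.06.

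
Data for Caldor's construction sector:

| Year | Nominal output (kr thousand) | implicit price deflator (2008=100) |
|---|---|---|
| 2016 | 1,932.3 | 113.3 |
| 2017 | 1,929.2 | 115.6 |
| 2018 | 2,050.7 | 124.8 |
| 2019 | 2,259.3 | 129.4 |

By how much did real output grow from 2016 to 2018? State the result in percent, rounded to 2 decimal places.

-3.65%

Real output 2016 = 1932.3/1.133 = 1705.47.
Real output 2018 = 2050.7/1.248 = 1643.19.
Change = 1643.19/1705.47 − 1 = -0.0365.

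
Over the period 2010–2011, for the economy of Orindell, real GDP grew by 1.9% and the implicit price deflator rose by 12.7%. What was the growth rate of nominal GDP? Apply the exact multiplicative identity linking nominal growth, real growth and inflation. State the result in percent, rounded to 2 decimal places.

14.84%

(1 + g_nom) = (1 + g_real)(1 + π) = 1.0190 × 1.1270 = 1.14841.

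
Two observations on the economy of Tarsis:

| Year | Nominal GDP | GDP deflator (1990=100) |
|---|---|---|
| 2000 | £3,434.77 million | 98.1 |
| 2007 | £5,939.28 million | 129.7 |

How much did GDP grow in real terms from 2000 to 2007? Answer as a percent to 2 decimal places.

Real GDP 2000 = 3434.77 / 0.981 = 3501.29.
Real GDP 2007 = 5939.28 / 1.297 = 4579.24.
Real growth = 4579.24 / 3501.29 − 1 = 0.3079.

30.79%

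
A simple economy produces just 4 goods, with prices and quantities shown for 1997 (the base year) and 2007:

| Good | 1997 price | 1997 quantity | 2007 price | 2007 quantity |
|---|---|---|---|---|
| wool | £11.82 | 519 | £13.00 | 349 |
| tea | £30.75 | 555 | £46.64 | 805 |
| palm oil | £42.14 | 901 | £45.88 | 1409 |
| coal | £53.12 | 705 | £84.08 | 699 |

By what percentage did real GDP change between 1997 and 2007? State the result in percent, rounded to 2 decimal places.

27.14%

Real GDP 1997 = Nominal GDP 1997 = 11.82·519 + 30.75·555 + 42.14·901 + 53.12·705 = 98618.57.
Real GDP 2007 (at 1997 prices) = 11.82·349 + 30.75·805 + 42.14·1409 + 53.12·699 = 125385.07.
Real growth = 125385.07/98618.57 − 1 = 0.2714.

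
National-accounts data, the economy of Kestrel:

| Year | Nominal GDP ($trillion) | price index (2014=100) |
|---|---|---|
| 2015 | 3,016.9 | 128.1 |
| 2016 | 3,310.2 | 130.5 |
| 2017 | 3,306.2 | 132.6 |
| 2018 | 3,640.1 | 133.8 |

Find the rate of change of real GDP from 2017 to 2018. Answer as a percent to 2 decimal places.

9.11%

Real GDP 2017 = 3306.2/1.326 = 2493.36.
Real GDP 2018 = 3640.1/1.338 = 2720.55.
Change = 2720.55/2493.36 − 1 = 0.0911.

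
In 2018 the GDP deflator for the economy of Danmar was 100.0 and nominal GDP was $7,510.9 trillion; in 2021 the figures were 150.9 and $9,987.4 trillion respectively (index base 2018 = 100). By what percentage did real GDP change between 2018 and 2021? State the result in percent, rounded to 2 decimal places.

-11.88%

Real GDP 2018 = 7510.9 / 1.000 = 7510.90.
Real GDP 2021 = 9987.4 / 1.509 = 6618.56.
Real growth = 6618.56 / 7510.90 − 1 = -0.1188.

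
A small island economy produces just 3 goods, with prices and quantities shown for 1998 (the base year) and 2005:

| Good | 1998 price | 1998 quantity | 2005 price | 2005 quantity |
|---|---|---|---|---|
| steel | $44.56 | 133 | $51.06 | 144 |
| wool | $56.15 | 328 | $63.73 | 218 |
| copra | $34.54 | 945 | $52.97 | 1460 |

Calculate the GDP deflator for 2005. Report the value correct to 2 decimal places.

142.70

Nominal GDP 2005 = 51.06·144 + 63.73·218 + 52.97·1460 = 98581.98.
Real GDP 2005 (at 1998 prices) = 44.56·144 + 56.15·218 + 34.54·1460 = 69085.74.
Deflator = Nominal/Real × 100 = 98581.98/69085.74 × 100 = 142.695.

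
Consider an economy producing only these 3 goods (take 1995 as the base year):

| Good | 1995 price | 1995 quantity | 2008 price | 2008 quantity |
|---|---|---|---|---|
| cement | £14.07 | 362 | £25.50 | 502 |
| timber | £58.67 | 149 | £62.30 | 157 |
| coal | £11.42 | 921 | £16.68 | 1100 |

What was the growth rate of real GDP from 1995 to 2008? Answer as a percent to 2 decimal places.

Real GDP 1995 = Nominal GDP 1995 = 14.07·362 + 58.67·149 + 11.42·921 = 24352.99.
Real GDP 2008 (at 1995 prices) = 14.07·502 + 58.67·157 + 11.42·1100 = 28836.33.
Real growth = 28836.33/24352.99 − 1 = 0.1841.

18.41%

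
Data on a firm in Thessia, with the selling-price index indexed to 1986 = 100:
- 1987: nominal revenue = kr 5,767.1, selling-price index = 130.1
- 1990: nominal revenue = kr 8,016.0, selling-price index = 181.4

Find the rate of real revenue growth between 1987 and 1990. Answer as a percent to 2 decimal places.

Deflate each year: 1987 → 5767.1/1.301 = 4432.82; 1990 → 8016.0/1.814 = 4418.96.
So real revenue changed by 4418.96/4432.82 − 1 = -0.0031, i.e. -0.31%.

-0.31%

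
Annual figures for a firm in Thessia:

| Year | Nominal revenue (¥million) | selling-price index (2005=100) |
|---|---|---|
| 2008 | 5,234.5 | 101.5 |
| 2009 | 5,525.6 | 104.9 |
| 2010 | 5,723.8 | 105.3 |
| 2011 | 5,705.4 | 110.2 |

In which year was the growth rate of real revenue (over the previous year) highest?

2010

2009: real = 5525.6/1.049 = 5267.49; growth vs 2008 (5157.14) = 2.14%.
2010: real = 5723.8/1.053 = 5435.71; growth vs 2009 (5267.49) = 3.19%.
2011: real = 5705.4/1.102 = 5177.31; growth vs 2010 (5435.71) = -4.75%.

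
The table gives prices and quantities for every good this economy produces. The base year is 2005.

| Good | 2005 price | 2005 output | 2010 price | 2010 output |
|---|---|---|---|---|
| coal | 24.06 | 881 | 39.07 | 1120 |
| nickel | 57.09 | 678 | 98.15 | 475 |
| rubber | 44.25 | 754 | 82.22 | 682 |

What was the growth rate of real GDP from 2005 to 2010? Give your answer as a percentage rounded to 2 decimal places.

Real GDP 2005 = Nominal GDP 2005 = 24.06·881 + 57.09·678 + 44.25·754 = 93268.38.
Real GDP 2010 (at 2005 prices) = 24.06·1120 + 57.09·475 + 44.25·682 = 84243.45.
Real growth = 84243.45/93268.38 − 1 = -0.0968.

-9.68%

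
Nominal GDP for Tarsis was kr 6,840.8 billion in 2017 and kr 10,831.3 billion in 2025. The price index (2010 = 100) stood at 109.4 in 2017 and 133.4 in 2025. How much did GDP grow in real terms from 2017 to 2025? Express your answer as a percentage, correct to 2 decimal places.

Deflate each year: 2017 → 6840.8/1.094 = 6253.02; 2025 → 10831.3/1.334 = 8119.42.
So real GDP changed by 8119.42/6253.02 − 1 = 0.2985, i.e. 29.85%.

29.85%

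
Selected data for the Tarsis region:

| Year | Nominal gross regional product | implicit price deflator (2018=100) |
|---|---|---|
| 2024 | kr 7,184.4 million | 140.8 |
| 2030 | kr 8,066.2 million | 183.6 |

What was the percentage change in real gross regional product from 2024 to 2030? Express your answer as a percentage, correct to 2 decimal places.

-13.90%

Real gross regional product 2024 = 7184.4 / 1.408 = 5102.56.
Real gross regional product 2030 = 8066.2 / 1.836 = 4393.36.
Real growth = 4393.36 / 5102.56 − 1 = -0.1390.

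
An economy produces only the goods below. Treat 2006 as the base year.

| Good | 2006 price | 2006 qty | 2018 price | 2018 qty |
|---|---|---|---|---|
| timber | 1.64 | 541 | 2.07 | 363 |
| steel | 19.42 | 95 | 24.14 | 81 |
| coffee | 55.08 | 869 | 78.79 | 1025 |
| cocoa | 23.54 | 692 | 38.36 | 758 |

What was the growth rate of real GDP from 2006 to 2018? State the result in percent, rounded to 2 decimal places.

14.33%

Real GDP 2006 = Nominal GDP 2006 = 1.64·541 + 19.42·95 + 55.08·869 + 23.54·692 = 66886.34.
Real GDP 2018 (at 2006 prices) = 1.64·363 + 19.42·81 + 55.08·1025 + 23.54·758 = 76468.66.
Real growth = 76468.66/66886.34 − 1 = 0.1433.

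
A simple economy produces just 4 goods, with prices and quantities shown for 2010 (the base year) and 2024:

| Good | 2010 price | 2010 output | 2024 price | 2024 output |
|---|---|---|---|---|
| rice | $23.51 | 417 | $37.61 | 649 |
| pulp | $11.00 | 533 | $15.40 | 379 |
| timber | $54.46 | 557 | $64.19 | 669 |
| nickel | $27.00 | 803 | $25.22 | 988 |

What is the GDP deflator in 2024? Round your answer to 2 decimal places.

Nominal GDP 2024 = 37.61·649 + 15.40·379 + 64.19·669 + 25.22·988 = 98105.96.
Real GDP 2024 (at 2010 prices) = 23.51·649 + 11.00·379 + 54.46·669 + 27.00·988 = 82536.73.
Deflator = Nominal/Real × 100 = 98105.96/82536.73 × 100 = 118.863.

118.86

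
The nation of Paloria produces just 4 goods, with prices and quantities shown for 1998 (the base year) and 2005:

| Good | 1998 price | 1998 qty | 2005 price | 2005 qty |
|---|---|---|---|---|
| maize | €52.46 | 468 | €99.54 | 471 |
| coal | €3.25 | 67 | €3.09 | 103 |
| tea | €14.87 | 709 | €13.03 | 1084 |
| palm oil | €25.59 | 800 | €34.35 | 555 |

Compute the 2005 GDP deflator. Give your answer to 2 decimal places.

Nominal GDP 2005 = 99.54·471 + 3.09·103 + 13.03·1084 + 34.35·555 = 80390.38.
Real GDP 2005 (at 1998 prices) = 52.46·471 + 3.25·103 + 14.87·1084 + 25.59·555 = 55364.94.
Deflator = Nominal/Real × 100 = 80390.38/55364.94 × 100 = 145.201.

145.20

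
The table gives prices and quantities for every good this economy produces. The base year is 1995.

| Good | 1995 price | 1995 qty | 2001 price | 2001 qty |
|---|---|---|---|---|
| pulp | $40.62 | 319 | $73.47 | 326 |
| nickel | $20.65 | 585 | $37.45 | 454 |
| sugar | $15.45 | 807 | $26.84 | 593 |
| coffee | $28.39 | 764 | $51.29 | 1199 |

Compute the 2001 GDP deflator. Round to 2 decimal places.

179.84

Nominal GDP 2001 = 73.47·326 + 37.45·454 + 26.84·593 + 51.29·1199 = 118366.35.
Real GDP 2001 (at 1995 prices) = 40.62·326 + 20.65·454 + 15.45·593 + 28.39·1199 = 65818.68.
Deflator = Nominal/Real × 100 = 118366.35/65818.68 × 100 = 179.837.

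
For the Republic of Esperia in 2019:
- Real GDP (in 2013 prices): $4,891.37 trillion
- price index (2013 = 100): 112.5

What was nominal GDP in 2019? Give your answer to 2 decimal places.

Nominal GDP = Real × (price index/100) = 4891.37 × 1.125 = 5502.79.

$5,502.79 trillion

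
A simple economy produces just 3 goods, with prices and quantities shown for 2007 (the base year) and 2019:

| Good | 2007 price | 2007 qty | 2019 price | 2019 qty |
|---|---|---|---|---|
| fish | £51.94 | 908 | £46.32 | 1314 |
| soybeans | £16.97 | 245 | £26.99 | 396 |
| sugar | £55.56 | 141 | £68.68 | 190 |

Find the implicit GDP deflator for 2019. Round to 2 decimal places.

Nominal GDP 2019 = 46.32·1314 + 26.99·396 + 68.68·190 = 84601.72.
Real GDP 2019 (at 2007 prices) = 51.94·1314 + 16.97·396 + 55.56·190 = 85525.68.
Deflator = Nominal/Real × 100 = 84601.72/85525.68 × 100 = 98.920.

98.92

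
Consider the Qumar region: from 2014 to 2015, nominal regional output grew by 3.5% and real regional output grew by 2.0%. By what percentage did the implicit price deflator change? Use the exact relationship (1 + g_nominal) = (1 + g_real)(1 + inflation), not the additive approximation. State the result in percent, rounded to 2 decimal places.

1.47%

(1 + g_nom) = (1 + g_real)(1 + π), so π = 1.0350 / 1.0200 − 1 = 0.01471.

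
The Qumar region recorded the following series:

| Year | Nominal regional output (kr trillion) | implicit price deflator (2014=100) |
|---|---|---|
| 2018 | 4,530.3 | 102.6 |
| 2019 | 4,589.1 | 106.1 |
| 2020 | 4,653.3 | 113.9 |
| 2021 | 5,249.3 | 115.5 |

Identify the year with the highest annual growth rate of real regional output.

2021

2019: real = 4589.1/1.061 = 4325.26; growth vs 2018 (4415.50) = -2.04%.
2020: real = 4653.3/1.139 = 4085.43; growth vs 2019 (4325.26) = -5.54%.
2021: real = 5249.3/1.155 = 4544.85; growth vs 2020 (4085.43) = 11.25%.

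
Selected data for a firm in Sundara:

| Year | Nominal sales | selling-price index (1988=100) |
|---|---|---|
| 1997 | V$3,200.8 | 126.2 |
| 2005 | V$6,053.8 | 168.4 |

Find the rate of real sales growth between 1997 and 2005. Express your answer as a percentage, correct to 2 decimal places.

41.74%

Real sales 1997 = 3200.8 / 1.262 = 2536.29.
Real sales 2005 = 6053.8 / 1.684 = 3594.89.
Real growth = 3594.89 / 2536.29 − 1 = 0.4174.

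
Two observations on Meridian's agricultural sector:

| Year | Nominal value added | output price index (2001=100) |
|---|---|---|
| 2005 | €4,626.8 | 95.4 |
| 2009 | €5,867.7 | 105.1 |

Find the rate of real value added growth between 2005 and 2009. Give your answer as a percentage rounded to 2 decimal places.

Deflate each year: 2005 → 4626.8/0.954 = 4849.90; 2009 → 5867.7/1.051 = 5582.97.
So real value added changed by 5582.97/4849.90 − 1 = 0.1512, i.e. 15.12%.

15.12%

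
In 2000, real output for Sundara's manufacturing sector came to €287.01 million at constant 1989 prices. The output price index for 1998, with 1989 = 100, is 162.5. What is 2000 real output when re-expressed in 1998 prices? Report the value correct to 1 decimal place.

Real output in 1998 prices = Real output in 1989 prices × (P_1998/P_1989) = 287.01 × 1.625 = 466.39.

€466.4 million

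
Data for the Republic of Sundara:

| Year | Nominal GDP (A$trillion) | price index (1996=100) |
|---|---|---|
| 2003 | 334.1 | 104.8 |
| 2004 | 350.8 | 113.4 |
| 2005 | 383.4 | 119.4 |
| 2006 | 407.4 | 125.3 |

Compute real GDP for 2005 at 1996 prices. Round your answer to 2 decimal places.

A$321.11 trillion

Real GDP 2005 = 383.4 / 1.194 = 321.11.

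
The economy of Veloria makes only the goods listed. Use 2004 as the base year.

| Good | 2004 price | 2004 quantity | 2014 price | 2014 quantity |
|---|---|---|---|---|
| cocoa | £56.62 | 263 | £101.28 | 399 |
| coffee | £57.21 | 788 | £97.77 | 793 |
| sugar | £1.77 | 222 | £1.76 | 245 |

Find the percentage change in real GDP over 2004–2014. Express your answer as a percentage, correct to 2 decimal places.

Real GDP 2004 = Nominal GDP 2004 = 56.62·263 + 57.21·788 + 1.77·222 = 60365.48.
Real GDP 2014 (at 2004 prices) = 56.62·399 + 57.21·793 + 1.77·245 = 68392.56.
Real growth = 68392.56/60365.48 − 1 = 0.1330.

13.30%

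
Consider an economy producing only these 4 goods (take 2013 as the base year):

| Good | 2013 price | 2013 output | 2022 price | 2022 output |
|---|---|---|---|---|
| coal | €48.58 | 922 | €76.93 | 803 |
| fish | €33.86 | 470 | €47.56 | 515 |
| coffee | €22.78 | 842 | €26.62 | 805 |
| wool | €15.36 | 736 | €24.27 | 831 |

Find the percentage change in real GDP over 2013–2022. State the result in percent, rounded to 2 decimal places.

Real GDP 2013 = Nominal GDP 2013 = 48.58·922 + 33.86·470 + 22.78·842 + 15.36·736 = 91190.68.
Real GDP 2022 (at 2013 prices) = 48.58·803 + 33.86·515 + 22.78·805 + 15.36·831 = 87549.70.
Real growth = 87549.70/91190.68 − 1 = -0.0399.

-3.99%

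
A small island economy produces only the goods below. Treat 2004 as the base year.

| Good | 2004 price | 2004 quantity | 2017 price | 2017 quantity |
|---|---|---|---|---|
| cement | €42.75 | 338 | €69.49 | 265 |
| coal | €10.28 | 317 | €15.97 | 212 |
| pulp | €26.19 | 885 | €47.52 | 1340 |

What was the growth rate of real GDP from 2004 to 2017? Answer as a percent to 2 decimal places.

18.87%

Real GDP 2004 = Nominal GDP 2004 = 42.75·338 + 10.28·317 + 26.19·885 = 40886.41.
Real GDP 2017 (at 2004 prices) = 42.75·265 + 10.28·212 + 26.19·1340 = 48602.71.
Real growth = 48602.71/40886.41 − 1 = 0.1887.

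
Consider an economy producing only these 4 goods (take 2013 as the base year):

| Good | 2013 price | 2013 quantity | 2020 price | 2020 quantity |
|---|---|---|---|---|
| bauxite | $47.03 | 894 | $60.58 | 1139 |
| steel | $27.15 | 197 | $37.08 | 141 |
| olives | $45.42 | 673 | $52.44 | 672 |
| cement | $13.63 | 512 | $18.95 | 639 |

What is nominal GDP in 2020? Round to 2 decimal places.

$121577.63

Nominal GDP 2020 = Σ (p_2020 × q_2020) = 60.58·1139 + 37.08·141 + 52.44·672 + 18.95·639 = 121577.63.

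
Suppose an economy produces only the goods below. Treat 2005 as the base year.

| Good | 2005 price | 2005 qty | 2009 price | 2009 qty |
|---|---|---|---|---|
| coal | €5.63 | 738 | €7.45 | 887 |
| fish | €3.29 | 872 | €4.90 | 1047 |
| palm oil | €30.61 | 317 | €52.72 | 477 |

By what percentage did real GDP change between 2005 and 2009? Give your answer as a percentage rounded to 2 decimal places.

37.74%

Real GDP 2005 = Nominal GDP 2005 = 5.63·738 + 3.29·872 + 30.61·317 = 16727.19.
Real GDP 2009 (at 2005 prices) = 5.63·887 + 3.29·1047 + 30.61·477 = 23039.41.
Real growth = 23039.41/16727.19 − 1 = 0.3774.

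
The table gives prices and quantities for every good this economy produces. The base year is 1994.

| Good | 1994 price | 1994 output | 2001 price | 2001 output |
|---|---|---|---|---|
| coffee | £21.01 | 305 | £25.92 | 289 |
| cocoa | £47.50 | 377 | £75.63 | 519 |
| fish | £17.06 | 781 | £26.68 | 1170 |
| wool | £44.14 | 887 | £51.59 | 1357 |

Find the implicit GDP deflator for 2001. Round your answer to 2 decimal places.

133.81

Nominal GDP 2001 = 25.92·289 + 75.63·519 + 26.68·1170 + 51.59·1357 = 147966.08.
Real GDP 2001 (at 1994 prices) = 21.01·289 + 47.50·519 + 17.06·1170 + 44.14·1357 = 110582.57.
Deflator = Nominal/Real × 100 = 147966.08/110582.57 × 100 = 133.806.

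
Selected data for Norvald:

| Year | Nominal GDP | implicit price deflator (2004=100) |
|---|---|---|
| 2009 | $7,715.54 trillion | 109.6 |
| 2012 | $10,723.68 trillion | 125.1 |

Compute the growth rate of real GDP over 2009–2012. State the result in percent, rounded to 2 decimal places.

Real GDP 2009 = 7715.54 / 1.096 = 7039.73.
Real GDP 2012 = 10723.68 / 1.251 = 8572.09.
Real growth = 8572.09 / 7039.73 − 1 = 0.2177.

21.77%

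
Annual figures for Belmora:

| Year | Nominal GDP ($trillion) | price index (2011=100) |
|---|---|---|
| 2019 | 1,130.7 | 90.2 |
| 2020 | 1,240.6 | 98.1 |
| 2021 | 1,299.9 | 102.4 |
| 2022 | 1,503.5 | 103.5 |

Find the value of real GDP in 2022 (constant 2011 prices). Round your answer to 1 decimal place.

Real GDP 2022 = 1503.5 / 1.035 = 1452.66.

$1,452.7 trillion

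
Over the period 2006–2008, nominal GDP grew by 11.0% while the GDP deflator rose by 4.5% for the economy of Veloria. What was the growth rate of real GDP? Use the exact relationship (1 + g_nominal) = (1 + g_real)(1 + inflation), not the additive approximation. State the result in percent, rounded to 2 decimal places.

(1 + g_nom) = (1 + g_real)(1 + π), so g_real = 1.1100 / 1.0450 − 1 = 0.06220.

6.22%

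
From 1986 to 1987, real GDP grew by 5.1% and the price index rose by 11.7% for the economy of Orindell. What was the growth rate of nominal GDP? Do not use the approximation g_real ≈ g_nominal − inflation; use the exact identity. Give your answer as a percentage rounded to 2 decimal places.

17.40%

(1 + g_nom) = (1 + g_real)(1 + π) = 1.0510 × 1.1170 = 1.17397.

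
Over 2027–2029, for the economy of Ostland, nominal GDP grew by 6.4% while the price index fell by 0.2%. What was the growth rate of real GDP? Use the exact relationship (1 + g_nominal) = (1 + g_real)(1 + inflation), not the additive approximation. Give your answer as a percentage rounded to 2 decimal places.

(1 + g_nom) = (1 + g_real)(1 + π), so g_real = 1.0640 / 0.9980 − 1 = 0.06613.

6.61%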